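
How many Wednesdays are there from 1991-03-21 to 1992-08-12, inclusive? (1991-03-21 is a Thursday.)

73

1991-03-21 is a Thursday; the first Wednesday on or after it is 1991-03-27 (6 days later).
From 1991-03-27 to 1992-08-12: 279 + 225 = 504 days (rest of 1991, to 1992-08-12 in 1992).
504 ÷ 7 = 72 full weeks with remainder 0, so 72 more Wednesdays after the first → 73.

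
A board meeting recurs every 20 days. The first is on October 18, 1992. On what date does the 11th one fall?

May 6, 1993

The 11th occurrence is 10 intervals after the first: 10 × 20 = 200 days after October 18, 1992.
October has 31 days — 13 days to the end of October leaves 187.
November has 30 days (157 left).
December has 31 days (126 left).
January has 31 days (95 left).
February has 28 days (67 left).
March has 31 days (36 left).
April has 30 days (6 left).
6 days into May → May 6, 1993.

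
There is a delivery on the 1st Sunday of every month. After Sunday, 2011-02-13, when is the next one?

February 2011 starts on a Tuesday, so its 1st Sunday is 2011-02-06 (5 days in).
That is not after 2011-02-13, so look at March 2011.
March 2011 starts on a Tuesday, so its 1st Sunday is 2011-03-06 (5 days in).

2011-03-06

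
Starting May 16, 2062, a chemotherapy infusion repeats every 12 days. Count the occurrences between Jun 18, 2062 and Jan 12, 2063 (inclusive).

Occurrences land 12·i days after May 16, 2062 for i = 0, 1, 2, …
Jun 18, 2062 is 33 days after the start; 33 ÷ 12 = 2 remainder 9; since the remainder is 9, round up to i = 3. First occurrence in the window: #4 on Jun 21, 2062 (3×12 = 36 days in).
Jan 12, 2063 is 241 days after the start; 241 ÷ 12 = 20 remainder 1. Last occurrence in the window: #21 on Jan 11, 2063.
Occurrences #4 through #21: 18 in total.

18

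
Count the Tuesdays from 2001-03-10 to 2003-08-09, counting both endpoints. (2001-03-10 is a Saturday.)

126

2001-03-10 is a Saturday; the first Tuesday on or after it is 2001-03-13 (3 days later).
From 2001-03-13 to 2003-08-09: 293 + 365 + 221 = 879 days (rest of 2001, 2002, to 2003-08-09 in 2003).
879 ÷ 7 = 125 full weeks with remainder 4, so 125 more Tuesdays after the first → 126.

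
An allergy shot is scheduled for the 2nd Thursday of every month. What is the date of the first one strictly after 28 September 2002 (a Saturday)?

10 October 2002

September 2002 starts on a Sunday; its first Thursday is the 5th, so the 2nd Thursday is the 12th — 12 September 2002.
That is not after 28 September 2002, so look at October 2002.
October 2002 starts on a Tuesday; its first Thursday is the 3rd, so the 2nd Thursday is the 10th — 10 October 2002.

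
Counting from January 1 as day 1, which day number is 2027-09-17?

Days in months before September: 31 + 28 + 31 + 30 + 31 + 30 + 31 + 31 = 243.
Plus 17 days into September → day 260.

260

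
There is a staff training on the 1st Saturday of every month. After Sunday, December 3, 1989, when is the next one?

January 6, 1990

December 1989 starts on a Friday, so its 1st Saturday is December 2, 1989 (1 day in).
That is not after December 3, 1989, so look at January 1990.
January 1990 starts on a Monday, so its 1st Saturday is January 6, 1990 (5 days in).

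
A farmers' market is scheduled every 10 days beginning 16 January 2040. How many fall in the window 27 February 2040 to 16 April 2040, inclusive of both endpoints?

Occurrences land 10·i days after 16 January 2040 for i = 0, 1, 2, …
27 February 2040 is 42 days after the start; 42 ÷ 10 = 4 remainder 2; since the remainder is 2, round up to i = 5. First occurrence in the window: #6 on 6 March 2040 (5×10 = 50 days in).
16 April 2040 is 91 days after the start; 91 ÷ 10 = 9 remainder 1. Last occurrence in the window: #10 on 15 April 2040.
Occurrences #6 through #10: 5 in total.

5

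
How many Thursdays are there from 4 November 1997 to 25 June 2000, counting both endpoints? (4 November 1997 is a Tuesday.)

138

4 November 1997 is a Tuesday; the first Thursday on or after it is 6 November 1997 (2 days later).
From 6 November 1997 to 25 June 2000: 55 + 365 + 365 + 177 = 962 days (rest of 1997, 1998, 1999, to 25 June 2000 in 2000).
962 ÷ 7 = 137 full weeks with remainder 3, so 137 more Thursdays after the first → 138.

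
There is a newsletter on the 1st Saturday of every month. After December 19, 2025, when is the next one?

January 3, 2026

December 2025 starts on a Monday, so its 1st Saturday is December 6, 2025 (5 days in).
That is not after December 19, 2025, so look at January 2026.
January 2026 starts on a Thursday, so its 1st Saturday is January 3, 2026 (2 days in).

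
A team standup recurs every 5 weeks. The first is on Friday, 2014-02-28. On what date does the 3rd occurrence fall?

2014-05-09

The 3rd occurrence is 2 intervals after the first: 2 × 35 = 70 days after 2014-02-28.
February has 28 days — 0 days to the end of February leaves 70.
March has 31 days (39 left).
April has 30 days (9 left).
9 days into May → 2014-05-09.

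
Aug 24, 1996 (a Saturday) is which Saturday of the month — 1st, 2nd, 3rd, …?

Day 24 falls in week ⌈24/7⌉ of the month.
Days 1–7 hold the 1st Saturday, 8–14 the 2nd, 15–21 the 3rd, 22–28 the 4th, 29–31 the 5th.
24 is in the range for the 4th.

4th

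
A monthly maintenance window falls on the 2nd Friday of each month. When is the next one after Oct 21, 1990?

Nov 9, 1990

Oct 1990 starts on a Monday; its first Friday is the 5th, so the 2nd Friday is the 12th — Oct 12, 1990.
That is not after Oct 21, 1990, so look at Nov 1990.
Nov 1990 starts on a Thursday; its first Friday is the 2nd, so the 2nd Friday is the 9th — Nov 9, 1990.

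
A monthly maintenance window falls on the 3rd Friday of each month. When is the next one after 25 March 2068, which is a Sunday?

March 2068 starts on a Thursday; its first Friday is the 2nd, so the 3rd Friday is the 16th — 16 March 2068.
That is not after 25 March 2068, so look at April 2068.
April 2068 starts on a Sunday; its first Friday is the 6th, so the 3rd Friday is the 20th — 20 April 2068.

20 April 2068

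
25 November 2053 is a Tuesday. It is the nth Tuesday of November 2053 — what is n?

Day 25 falls in week ⌈25/7⌉ of the month.
Days 1–7 hold the 1st Tuesday, 8–14 the 2nd, 15–21 the 3rd, 22–28 the 4th, 29–31 the 5th.
25 is in the range for the 4th.

4th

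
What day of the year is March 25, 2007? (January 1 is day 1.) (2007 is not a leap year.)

84

Days in months before March: 31 + 28 = 59.
Plus 25 days into March → day 84.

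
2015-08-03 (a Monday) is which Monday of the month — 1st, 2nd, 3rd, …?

Day 3 falls in week ⌈3/7⌉ of the month.
Days 1–7 hold the 1st Monday, 8–14 the 2nd, 15–21 the 3rd, 22–28 the 4th, 29–31 the 5th.
3 is in the range for the 1st.

1st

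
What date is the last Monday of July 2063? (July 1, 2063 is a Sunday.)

July 2063 begins on a Sunday, so the first Monday is July 2 (1 day later).
July 2063 has 31 days. Adding weeks: 2, 9, 16, 23, 30 — the last one ≤ 31 is the 30th.

July 30, 2063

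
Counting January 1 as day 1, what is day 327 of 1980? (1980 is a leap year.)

January has 31 days (327 − 31 = 296 remain).
February has 29 days (296 − 29 = 267 remain).
March has 31 days (267 − 31 = 236 remain).
April has 30 days (236 − 30 = 206 remain).
May has 31 days (206 − 31 = 175 remain).
June has 30 days (175 − 30 = 145 remain).
July has 31 days (145 − 31 = 114 remain).
August has 31 days (114 − 31 = 83 remain).
September has 30 days (83 − 30 = 53 remain).
October has 31 days (53 − 31 = 22 remain).
22 into November → November 22.

November 22, 1980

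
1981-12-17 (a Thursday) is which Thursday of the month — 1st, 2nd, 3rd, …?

3rd

Day 17 falls in week ⌈17/7⌉ of the month.
Days 1–7 hold the 1st Thursday, 8–14 the 2nd, 15–21 the 3rd, 22–28 the 4th, 29–31 the 5th.
17 is in the range for the 3rd.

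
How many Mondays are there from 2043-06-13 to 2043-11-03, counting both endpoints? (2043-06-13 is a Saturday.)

2043-06-13 is a Saturday; the first Monday on or after it is 2043-06-15 (2 days later).
From 2043-06-15 to 2043-11-03: 15 + 31 + 31 + 30 + 31 + 3 = 141 days (rest of June, July, August, September, October, November).
141 ÷ 7 = 20 full weeks with remainder 1, so 20 more Mondays after the first → 21.

21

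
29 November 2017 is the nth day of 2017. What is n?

333

Days in months before November: 31 + 28 + 31 + 30 + 31 + 30 + 31 + 31 + 30 + 31 = 304.
Plus 29 days into November → day 333.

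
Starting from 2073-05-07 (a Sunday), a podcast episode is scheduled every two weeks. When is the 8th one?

2073-08-13

The 8th occurrence is 7 intervals after the first: 7 × 14 = 98 days after 2073-05-07.
May has 31 days — 24 days to the end of May leaves 74.
June has 30 days (44 left).
July has 31 days (13 left).
13 days into August → 2073-08-13.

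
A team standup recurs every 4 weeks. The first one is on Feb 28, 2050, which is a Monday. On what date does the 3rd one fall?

The 3rd occurrence is 2 intervals after the first: 2 × 28 = 56 days after Feb 28, 2050.
Feb has 28 days — 0 days to the end of Feb leaves 56.
Mar has 31 days (25 left).
25 days into Apr → Apr 25, 2050.

Apr 25, 2050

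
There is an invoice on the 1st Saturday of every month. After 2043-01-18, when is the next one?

2043-02-07

January 2043 starts on a Thursday, so its 1st Saturday is 2043-01-03 (2 days in).
That is not after 2043-01-18, so look at February 2043.
February 2043 starts on a Sunday, so its 1st Saturday is 2043-02-07 (6 days in).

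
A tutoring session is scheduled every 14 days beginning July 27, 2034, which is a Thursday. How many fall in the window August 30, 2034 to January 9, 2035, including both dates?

9

Occurrences land 14·i days after July 27, 2034 for i = 0, 1, 2, …
August 30, 2034 is 34 days after the start; 34 ÷ 14 = 2 remainder 6; since the remainder is 6, round up to i = 3. First occurrence in the window: #4 on September 7, 2034 (3×14 = 42 days in).
January 9, 2035 is 166 days after the start; 166 ÷ 14 = 11 remainder 12. Last occurrence in the window: #12 on December 28, 2034.
Occurrences #4 through #12: 9 in total.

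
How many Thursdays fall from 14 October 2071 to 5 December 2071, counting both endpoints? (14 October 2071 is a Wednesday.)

8

14 October 2071 is a Wednesday; the first Thursday on or after it is 15 October 2071 (1 day later).
From 15 October 2071 to 5 December 2071: 16 + 30 + 5 = 51 days (rest of October, November, December).
51 ÷ 7 = 7 full weeks with remainder 2, so 7 more Thursdays after the first → 8.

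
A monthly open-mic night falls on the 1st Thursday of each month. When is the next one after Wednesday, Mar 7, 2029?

Mar 2029 starts on a Thursday, so its 1st Thursday is Mar 1, 2029.
That is not after Mar 7, 2029, so look at Apr 2029.
Apr 2029 starts on a Sunday, so its 1st Thursday is Apr 5, 2029 (4 days in).

Apr 5, 2029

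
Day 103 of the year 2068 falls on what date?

January has 31 days (103 − 31 = 72 remain).
February has 29 days (72 − 29 = 43 remain).
March has 31 days (43 − 31 = 12 remain).
12 into April → April 12.

April 12, 2068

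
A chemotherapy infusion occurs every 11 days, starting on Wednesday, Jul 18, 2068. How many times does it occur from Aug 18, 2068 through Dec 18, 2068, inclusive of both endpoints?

11

Occurrences land 11·i days after Jul 18, 2068 for i = 0, 1, 2, …
Aug 18, 2068 is 31 days after the start; 31 ÷ 11 = 2 remainder 9; since the remainder is 9, round up to i = 3. First occurrence in the window: #4 on Aug 20, 2068 (3×11 = 33 days in).
Dec 18, 2068 is 153 days after the start; 153 ÷ 11 = 13 remainder 10. Last occurrence in the window: #14 on Dec 8, 2068.
Occurrences #4 through #14: 11 in total.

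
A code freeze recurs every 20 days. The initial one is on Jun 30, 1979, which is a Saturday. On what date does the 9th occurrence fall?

The 9th occurrence is 8 intervals after the first: 8 × 20 = 160 days after Jun 30, 1979.
Jun has 30 days — 0 days to the end of Jun leaves 160.
Jul has 31 days (129 left).
Aug has 31 days (98 left).
Sep has 30 days (68 left).
Oct has 31 days (37 left).
Nov has 30 days (7 left).
7 days into Dec → Dec 7, 1979.

Dec 7, 1979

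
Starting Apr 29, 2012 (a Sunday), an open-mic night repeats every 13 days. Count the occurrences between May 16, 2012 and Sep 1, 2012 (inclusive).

8

Occurrences land 13·i days after Apr 29, 2012 for i = 0, 1, 2, …
May 16, 2012 is 17 days after the start; 17 ÷ 13 = 1 remainder 4; since the remainder is 4, round up to i = 2. First occurrence in the window: #3 on May 25, 2012 (2×13 = 26 days in).
Sep 1, 2012 is 125 days after the start; 125 ÷ 13 = 9 remainder 8. Last occurrence in the window: #10 on Aug 24, 2012.
Occurrences #3 through #10: 8 in total.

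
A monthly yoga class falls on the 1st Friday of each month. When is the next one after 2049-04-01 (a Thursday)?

2049-04-02

April 2049 starts on a Thursday, so its 1st Friday is 2049-04-02 (1 day in).
2049-04-02 is after 2049-04-01, so that is the next one.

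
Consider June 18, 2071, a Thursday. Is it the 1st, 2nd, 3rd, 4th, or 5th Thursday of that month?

Day 18 falls in week ⌈18/7⌉ of the month.
Days 1–7 hold the 1st Thursday, 8–14 the 2nd, 15–21 the 3rd, 22–28 the 4th, 29–31 the 5th.
18 is in the range for the 3rd.

3rd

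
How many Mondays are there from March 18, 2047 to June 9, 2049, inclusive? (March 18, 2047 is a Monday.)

March 18, 2047 is a Monday; the first Monday on or after it is March 18, 2047.
From March 18, 2047 to June 9, 2049: 288 + 366 + 160 = 814 days (rest of 2047, 2048, to June 9, 2049 in 2049).
814 ÷ 7 = 116 full weeks with remainder 2, so 116 more Mondays after the first → 117.

117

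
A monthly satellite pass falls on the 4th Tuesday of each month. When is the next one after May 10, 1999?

May 25, 1999

May 1999 starts on a Saturday; its first Tuesday is the 4th, so the 4th Tuesday is the 25th — May 25, 1999.
May 25, 1999 is after May 10, 1999, so that is the next one.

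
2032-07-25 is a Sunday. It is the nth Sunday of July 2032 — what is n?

4th

Day 25 falls in week ⌈25/7⌉ of the month.
Days 1–7 hold the 1st Sunday, 8–14 the 2nd, 15–21 the 3rd, 22–28 the 4th, 29–31 the 5th.
25 is in the range for the 4th.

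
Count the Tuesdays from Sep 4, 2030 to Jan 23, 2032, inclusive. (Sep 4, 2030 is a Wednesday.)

72

Sep 4, 2030 is a Wednesday; the first Tuesday on or after it is Sep 10, 2030 (6 days later).
From Sep 10, 2030 to Jan 23, 2032: 112 + 365 + 23 = 500 days (rest of 2030, 2031, to Jan 23, 2032 in 2032).
500 ÷ 7 = 71 full weeks with remainder 3, so 71 more Tuesdays after the first → 72.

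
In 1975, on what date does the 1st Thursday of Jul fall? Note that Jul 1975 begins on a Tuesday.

Jul 1975 begins on a Tuesday, so the first Thursday is Jul 3 (2 days later).

Jul 3, 1975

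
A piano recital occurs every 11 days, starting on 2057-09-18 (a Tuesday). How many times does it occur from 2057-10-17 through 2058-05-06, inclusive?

18

Occurrences land 11·i days after 2057-09-18 for i = 0, 1, 2, …
2057-10-17 is 29 days after the start; 29 ÷ 11 = 2 remainder 7; since the remainder is 7, round up to i = 3. First occurrence in the window: #4 on 2057-10-21 (3×11 = 33 days in).
2058-05-06 is 230 days after the start; 230 ÷ 11 = 20 remainder 10. Last occurrence in the window: #21 on 2058-04-26.
Occurrences #4 through #21: 18 in total.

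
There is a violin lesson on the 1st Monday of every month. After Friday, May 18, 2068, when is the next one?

May 2068 starts on a Tuesday, so its 1st Monday is May 7, 2068 (6 days in).
That is not after May 18, 2068, so look at Jun 2068.
Jun 2068 starts on a Friday, so its 1st Monday is Jun 4, 2068 (3 days in).

Jun 4, 2068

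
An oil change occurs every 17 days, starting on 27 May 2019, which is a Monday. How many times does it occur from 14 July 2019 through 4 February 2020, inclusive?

12

Occurrences land 17·i days after 27 May 2019 for i = 0, 1, 2, …
14 July 2019 is 48 days after the start; 48 ÷ 17 = 2 remainder 14; since the remainder is 14, round up to i = 3. First occurrence in the window: #4 on 17 July 2019 (3×17 = 51 days in).
4 February 2020 is 253 days after the start; 253 ÷ 17 = 14 remainder 15. Last occurrence in the window: #15 on 20 January 2020.
Occurrences #4 through #15: 12 in total.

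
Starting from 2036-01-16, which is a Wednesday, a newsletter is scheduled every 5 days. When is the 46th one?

The 46th occurrence is 45 intervals after the first: 45 × 5 = 225 days after 2036-01-16.
January has 31 days — 15 days to the end of January leaves 210.
February has 29 days (181 left).
March has 31 days (150 left).
April has 30 days (120 left).
May has 31 days (89 left).
June has 30 days (59 left).
July has 31 days (28 left).
28 days into August → 2036-08-28.

2036-08-28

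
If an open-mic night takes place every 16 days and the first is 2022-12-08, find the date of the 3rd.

2023-01-09

The 3rd occurrence is 2 intervals after the first: 2 × 16 = 32 days after 2022-12-08.
December has 31 days — 23 days to the end of December leaves 9.
9 days into January → 2023-01-09.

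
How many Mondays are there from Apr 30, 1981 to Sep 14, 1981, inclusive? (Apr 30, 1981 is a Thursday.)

20

Apr 30, 1981 is a Thursday; the first Monday on or after it is May 4, 1981 (4 days later).
From May 4, 1981 to Sep 14, 1981: 27 + 30 + 31 + 31 + 14 = 133 days (rest of May, Jun, Jul, Aug, Sep).
133 ÷ 7 = 19 full weeks with remainder 0, so 19 more Mondays after the first → 20.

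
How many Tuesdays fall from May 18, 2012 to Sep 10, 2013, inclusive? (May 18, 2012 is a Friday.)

May 18, 2012 is a Friday; the first Tuesday on or after it is May 22, 2012 (4 days later).
From May 22, 2012 to Sep 10, 2013: 223 + 253 = 476 days (rest of 2012, to Sep 10, 2013 in 2013).
476 ÷ 7 = 68 full weeks with remainder 0, so 68 more Tuesdays after the first → 69.

69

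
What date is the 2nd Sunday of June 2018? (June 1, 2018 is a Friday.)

June 2018 begins on a Friday, so the first Sunday is June 3 (2 days later).
The 2nd Sunday is 1 weeks later: 3 + 7 = 10.

June 10, 2018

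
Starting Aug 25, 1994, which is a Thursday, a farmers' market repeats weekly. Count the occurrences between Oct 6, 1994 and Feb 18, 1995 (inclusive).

Occurrences land 7·i days after Aug 25, 1994 for i = 0, 1, 2, …
Oct 6, 1994 is 42 days after the start; 42 ÷ 7 = 6 remainder 0. First occurrence in the window: #7 on Oct 6, 1994 (6×7 = 42 days in).
Feb 18, 1995 is 177 days after the start; 177 ÷ 7 = 25 remainder 2. Last occurrence in the window: #26 on Feb 16, 1995.
Occurrences #7 through #26: 20 in total.

20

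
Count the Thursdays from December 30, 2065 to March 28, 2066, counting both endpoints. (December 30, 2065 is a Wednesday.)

December 30, 2065 is a Wednesday; the first Thursday on or after it is December 31, 2065 (1 day later).
From December 31, 2065 to March 28, 2066: 0 + 31 + 28 + 28 = 87 days (rest of December, January, February, March).
87 ÷ 7 = 12 full weeks with remainder 3, so 12 more Thursdays after the first → 13.

13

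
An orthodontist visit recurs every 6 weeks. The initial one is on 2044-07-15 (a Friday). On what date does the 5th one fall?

The 5th occurrence is 4 intervals after the first: 4 × 42 = 168 days after 2044-07-15.
July has 31 days — 16 days to the end of July leaves 152.
August has 31 days (121 left).
September has 30 days (91 left).
October has 31 days (60 left).
November has 30 days (30 left).
30 days into December → 2044-12-30.

2044-12-30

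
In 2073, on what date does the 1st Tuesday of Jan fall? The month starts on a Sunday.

Jan 3, 2073

Jan 2073 begins on a Sunday, so the first Tuesday is Jan 3 (2 days later).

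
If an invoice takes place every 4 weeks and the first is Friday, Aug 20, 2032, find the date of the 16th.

Oct 14, 2033

The 16th occurrence is 15 intervals after the first: 15 × 28 = 420 days after Aug 20, 2032.
Aug has 31 days — 11 days to the end of Aug leaves 409.
From end of Aug to end of 2032 is 122 days (287 left).
Jan has 31 days (256 left).
Feb has 28 days (228 left).
Mar has 31 days (197 left).
Apr has 30 days (167 left).
May has 31 days (136 left).
Jun has 30 days (106 left).
Jul has 31 days (75 left).
Aug has 31 days (44 left).
Sep has 30 days (14 left).
14 days into Oct → Oct 14, 2033.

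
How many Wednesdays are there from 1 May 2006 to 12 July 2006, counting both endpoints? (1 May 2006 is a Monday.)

1 May 2006 is a Monday; the first Wednesday on or after it is 3 May 2006 (2 days later).
From 3 May 2006 to 12 July 2006: 28 + 30 + 12 = 70 days (rest of May, June, July).
70 ÷ 7 = 10 full weeks with remainder 0, so 10 more Wednesdays after the first → 11.

11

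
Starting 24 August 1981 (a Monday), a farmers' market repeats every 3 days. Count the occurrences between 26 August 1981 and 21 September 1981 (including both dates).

9

Occurrences land 3·i days after 24 August 1981 for i = 0, 1, 2, …
26 August 1981 is 2 days after the start; 2 ÷ 3 = 0 remainder 2; since the remainder is 2, round up to i = 1. First occurrence in the window: #2 on 27 August 1981 (1×3 = 3 days in).
21 September 1981 is 28 days after the start; 28 ÷ 3 = 9 remainder 1. Last occurrence in the window: #10 on 20 September 1981.
Occurrences #2 through #10: 9 in total.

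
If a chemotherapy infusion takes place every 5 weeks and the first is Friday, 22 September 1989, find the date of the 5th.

9 February 1990

The 5th occurrence is 4 intervals after the first: 4 × 35 = 140 days after 22 September 1989.
September has 30 days — 8 days to the end of September leaves 132.
October has 31 days (101 left).
November has 30 days (71 left).
December has 31 days (40 left).
January has 31 days (9 left).
9 days into February → 9 February 1990.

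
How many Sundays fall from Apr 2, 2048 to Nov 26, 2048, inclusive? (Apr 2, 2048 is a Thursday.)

34

Apr 2, 2048 is a Thursday; the first Sunday on or after it is Apr 5, 2048 (3 days later).
From Apr 5, 2048 to Nov 26, 2048: 25 + 31 + 30 + 31 + 31 + 30 + 31 + 26 = 235 days (rest of Apr, May, Jun, Jul, Aug, Sep, Oct, Nov).
235 ÷ 7 = 33 full weeks with remainder 4, so 33 more Sundays after the first → 34.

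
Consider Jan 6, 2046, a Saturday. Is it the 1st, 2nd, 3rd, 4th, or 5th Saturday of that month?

1st

Day 6 falls in week ⌈6/7⌉ of the month.
Days 1–7 hold the 1st Saturday, 8–14 the 2nd, 15–21 the 3rd, 22–28 the 4th, 29–31 the 5th.
6 is in the range for the 1st.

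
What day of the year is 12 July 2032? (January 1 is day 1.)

194

Days in months before July: 31 + 29 + 31 + 30 + 31 + 30 = 182.
Plus 12 days into July → day 194.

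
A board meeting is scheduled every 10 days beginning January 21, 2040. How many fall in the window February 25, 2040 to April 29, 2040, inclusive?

Occurrences land 10·i days after January 21, 2040 for i = 0, 1, 2, …
February 25, 2040 is 35 days after the start; 35 ÷ 10 = 3 remainder 5; since the remainder is 5, round up to i = 4. First occurrence in the window: #5 on March 1, 2040 (4×10 = 40 days in).
April 29, 2040 is 99 days after the start; 99 ÷ 10 = 9 remainder 9. Last occurrence in the window: #10 on April 20, 2040.
Occurrences #5 through #10: 6 in total.

6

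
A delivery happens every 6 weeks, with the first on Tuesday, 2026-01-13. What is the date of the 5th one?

The 5th occurrence is 4 intervals after the first: 4 × 42 = 168 days after 2026-01-13.
January has 31 days — 18 days to the end of January leaves 150.
February has 28 days (122 left).
March has 31 days (91 left).
April has 30 days (61 left).
May has 31 days (30 left).
30 days into June → 2026-06-30.

2026-06-30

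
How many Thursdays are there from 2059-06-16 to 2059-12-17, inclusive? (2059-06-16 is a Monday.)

26

2059-06-16 is a Monday; the first Thursday on or after it is 2059-06-19 (3 days later).
From 2059-06-19 to 2059-12-17: 11 + 31 + 31 + 30 + 31 + 30 + 17 = 181 days (rest of June, July, August, September, October, November, December).
181 ÷ 7 = 25 full weeks with remainder 6, so 25 more Thursdays after the first → 26.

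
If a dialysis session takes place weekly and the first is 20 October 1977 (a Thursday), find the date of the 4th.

The 4th occurrence is 3 intervals after the first: 3 × 7 = 21 days after 20 October 1977.
October has 31 days — 11 days to the end of October leaves 10.
10 days into November → 10 November 1977.

10 November 1977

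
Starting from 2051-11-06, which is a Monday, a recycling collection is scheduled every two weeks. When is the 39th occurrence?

The 39th occurrence is 38 intervals after the first: 38 × 14 = 532 days after 2051-11-06.
November has 30 days — 24 days to the end of November leaves 508.
From end of November to end of 2051 is 31 days (477 left).
2052 has 366 days (111 left).
January has 31 days (80 left).
February has 28 days (52 left).
March has 31 days (21 left).
21 days into April → 2053-04-21.

2053-04-21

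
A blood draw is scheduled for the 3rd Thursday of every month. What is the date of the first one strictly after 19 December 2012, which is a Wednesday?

December 2012 starts on a Saturday; its first Thursday is the 6th, so the 3rd Thursday is the 20th — 20 December 2012.
20 December 2012 is after 19 December 2012, so that is the next one.

20 December 2012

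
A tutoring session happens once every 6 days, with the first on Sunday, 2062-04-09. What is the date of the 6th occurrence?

The 6th occurrence is 5 intervals after the first: 5 × 6 = 30 days after 2062-04-09.
April has 30 days — 21 days to the end of April leaves 9.
9 days into May → 2062-05-09.

2062-05-09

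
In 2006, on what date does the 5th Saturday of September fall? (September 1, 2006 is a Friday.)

September 30, 2006

September 2006 begins on a Friday, so the first Saturday is September 2 (1 day later).
The 5th Saturday is 4 weeks later: 2 + 28 = 30.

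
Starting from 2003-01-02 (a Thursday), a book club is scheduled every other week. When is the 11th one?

The 11th occurrence is 10 intervals after the first: 10 × 14 = 140 days after 2003-01-02.
January has 31 days — 29 days to the end of January leaves 111.
February has 28 days (83 left).
March has 31 days (52 left).
April has 30 days (22 left).
22 days into May → 2003-05-22.

2003-05-22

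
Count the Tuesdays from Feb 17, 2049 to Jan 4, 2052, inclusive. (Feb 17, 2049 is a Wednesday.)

150

Feb 17, 2049 is a Wednesday; the first Tuesday on or after it is Feb 23, 2049 (6 days later).
From Feb 23, 2049 to Jan 4, 2052: 311 + 365 + 365 + 4 = 1045 days (rest of 2049, 2050, 2051, to Jan 4, 2052 in 2052).
1045 ÷ 7 = 149 full weeks with remainder 2, so 149 more Tuesdays after the first → 150.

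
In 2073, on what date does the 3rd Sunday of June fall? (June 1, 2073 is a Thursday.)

June 2073 begins on a Thursday, so the first Sunday is June 4 (3 days later).
The 3rd Sunday is 2 weeks later: 4 + 14 = 18.

18 June 2073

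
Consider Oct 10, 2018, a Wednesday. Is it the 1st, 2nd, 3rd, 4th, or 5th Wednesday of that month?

Day 10 falls in week ⌈10/7⌉ of the month.
Days 1–7 hold the 1st Wednesday, 8–14 the 2nd, 15–21 the 3rd, 22–28 the 4th, 29–31 the 5th.
10 is in the range for the 2nd.

2nd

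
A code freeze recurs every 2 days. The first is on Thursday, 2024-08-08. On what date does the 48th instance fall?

2024-11-10

The 48th occurrence is 47 intervals after the first: 47 × 2 = 94 days after 2024-08-08.
August has 31 days — 23 days to the end of August leaves 71.
September has 30 days (41 left).
October has 31 days (10 left).
10 days into November → 2024-11-10.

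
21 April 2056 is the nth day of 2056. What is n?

112

Days in months before April: 31 + 29 + 31 = 91.
Plus 21 days into April → day 112.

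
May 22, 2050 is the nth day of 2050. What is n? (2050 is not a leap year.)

Days in months before May: 31 + 28 + 31 + 30 = 120.
Plus 22 days into May → day 142.

142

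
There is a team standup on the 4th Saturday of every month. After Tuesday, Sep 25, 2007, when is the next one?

Sep 2007 starts on a Saturday; its first Saturday is the 1st, so the 4th Saturday is the 22nd — Sep 22, 2007.
That is not after Sep 25, 2007, so look at Oct 2007.
Oct 2007 starts on a Monday; its first Saturday is the 6th, so the 4th Saturday is the 27th — Oct 27, 2007.

Oct 27, 2007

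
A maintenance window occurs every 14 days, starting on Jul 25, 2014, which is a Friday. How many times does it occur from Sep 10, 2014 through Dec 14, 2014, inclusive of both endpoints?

Occurrences land 14·i days after Jul 25, 2014 for i = 0, 1, 2, …
Sep 10, 2014 is 47 days after the start; 47 ÷ 14 = 3 remainder 5; since the remainder is 5, round up to i = 4. First occurrence in the window: #5 on Sep 19, 2014 (4×14 = 56 days in).
Dec 14, 2014 is 142 days after the start; 142 ÷ 14 = 10 remainder 2. Last occurrence in the window: #11 on Dec 12, 2014.
Occurrences #5 through #11: 7 in total.

7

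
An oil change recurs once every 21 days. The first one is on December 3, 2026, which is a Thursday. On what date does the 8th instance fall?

April 29, 2027

The 8th occurrence is 7 intervals after the first: 7 × 21 = 147 days after December 3, 2026.
December has 31 days — 28 days to the end of December leaves 119.
January has 31 days (88 left).
February has 28 days (60 left).
March has 31 days (29 left).
29 days into April → April 29, 2027.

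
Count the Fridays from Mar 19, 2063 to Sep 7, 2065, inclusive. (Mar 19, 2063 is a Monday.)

129

Mar 19, 2063 is a Monday; the first Friday on or after it is Mar 23, 2063 (4 days later).
From Mar 23, 2063 to Sep 7, 2065: 283 + 366 + 250 = 899 days (rest of 2063, 2064, to Sep 7, 2065 in 2065).
899 ÷ 7 = 128 full weeks with remainder 3, so 128 more Fridays after the first → 129.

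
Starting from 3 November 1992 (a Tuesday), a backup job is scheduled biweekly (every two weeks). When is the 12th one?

6 April 1993

The 12th occurrence is 11 intervals after the first: 11 × 14 = 154 days after 3 November 1992.
November has 30 days — 27 days to the end of November leaves 127.
December has 31 days (96 left).
January has 31 days (65 left).
February has 28 days (37 left).
March has 31 days (6 left).
6 days into April → 6 April 1993.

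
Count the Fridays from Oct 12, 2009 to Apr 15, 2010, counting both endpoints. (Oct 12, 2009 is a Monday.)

Oct 12, 2009 is a Monday; the first Friday on or after it is Oct 16, 2009 (4 days later).
From Oct 16, 2009 to Apr 15, 2010: 15 + 30 + 31 + 31 + 28 + 31 + 15 = 181 days (rest of Oct, Nov, Dec, Jan, Feb, Mar, Apr).
181 ÷ 7 = 25 full weeks with remainder 6, so 25 more Fridays after the first → 26.

26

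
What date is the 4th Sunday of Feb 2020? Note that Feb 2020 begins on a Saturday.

Feb 23, 2020

Feb 2020 begins on a Saturday, so the first Sunday is Feb 2 (1 day later).
The 4th Sunday is 3 weeks later: 2 + 21 = 23.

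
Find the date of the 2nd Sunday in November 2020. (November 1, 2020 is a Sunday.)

8 November 2020

November 2020 begins on a Sunday, so the first Sunday is November 1.
The 2nd Sunday is 1 weeks later: 1 + 7 = 8.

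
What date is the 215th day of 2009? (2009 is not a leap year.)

January has 31 days (215 − 31 = 184 remain).
February has 28 days (184 − 28 = 156 remain).
March has 31 days (156 − 31 = 125 remain).
April has 30 days (125 − 30 = 95 remain).
May has 31 days (95 − 31 = 64 remain).
June has 30 days (64 − 30 = 34 remain).
July has 31 days (34 − 31 = 3 remain).
3 into August → August 3.

August 3, 2009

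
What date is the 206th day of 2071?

25 July 2071

January has 31 days (206 − 31 = 175 remain).
February has 28 days (175 − 28 = 147 remain).
March has 31 days (147 − 31 = 116 remain).
April has 30 days (116 − 30 = 86 remain).
May has 31 days (86 − 31 = 55 remain).
June has 30 days (55 − 30 = 25 remain).
25 into July → July 25.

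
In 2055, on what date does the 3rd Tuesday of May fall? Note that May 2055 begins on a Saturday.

May 2055 begins on a Saturday, so the first Tuesday is May 4 (3 days later).
The 3rd Tuesday is 2 weeks later: 4 + 14 = 18.

18 May 2055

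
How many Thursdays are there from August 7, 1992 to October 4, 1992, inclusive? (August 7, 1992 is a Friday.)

August 7, 1992 is a Friday; the first Thursday on or after it is August 13, 1992 (6 days later).
From August 13, 1992 to October 4, 1992: 18 + 30 + 4 = 52 days (rest of August, September, October).
52 ÷ 7 = 7 full weeks with remainder 3, so 7 more Thursdays after the first → 8.

8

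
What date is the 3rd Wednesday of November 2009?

2009-11-18

The first Wednesday of November 2009 is November 4.
The 3rd Wednesday is 2 weeks later: 4 + 14 = 18.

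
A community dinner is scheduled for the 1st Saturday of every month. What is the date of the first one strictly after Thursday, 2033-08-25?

2033-09-03

August 2033 starts on a Monday, so its 1st Saturday is 2033-08-06 (5 days in).
That is not after 2033-08-25, so look at September 2033.
September 2033 starts on a Thursday, so its 1st Saturday is 2033-09-03 (2 days in).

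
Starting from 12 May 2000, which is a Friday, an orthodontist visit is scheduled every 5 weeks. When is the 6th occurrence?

The 6th occurrence is 5 intervals after the first: 5 × 35 = 175 days after 12 May 2000.
May has 31 days — 19 days to the end of May leaves 156.
June has 30 days (126 left).
July has 31 days (95 left).
August has 31 days (64 left).
September has 30 days (34 left).
October has 31 days (3 left).
3 days into November → 3 November 2000.

3 November 2000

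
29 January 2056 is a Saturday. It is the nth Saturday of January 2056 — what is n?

Day 29 falls in week ⌈29/7⌉ of the month.
Days 1–7 hold the 1st Saturday, 8–14 the 2nd, 15–21 the 3rd, 22–28 the 4th, 29–31 the 5th.
29 is in the range for the 5th.

5th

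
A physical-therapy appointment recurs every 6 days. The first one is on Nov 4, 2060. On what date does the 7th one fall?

The 7th occurrence is 6 intervals after the first: 6 × 6 = 36 days after Nov 4, 2060.
Nov has 30 days — 26 days to the end of Nov leaves 10.
10 days into Dec → Dec 10, 2060.

Dec 10, 2060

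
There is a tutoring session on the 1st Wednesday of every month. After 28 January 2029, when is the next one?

7 February 2029

January 2029 starts on a Monday, so its 1st Wednesday is 3 January 2029 (2 days in).
That is not after 28 January 2029, so look at February 2029.
February 2029 starts on a Thursday, so its 1st Wednesday is 7 February 2029 (6 days in).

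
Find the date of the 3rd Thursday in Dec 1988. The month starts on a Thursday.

Dec 15, 1988

Dec 1988 begins on a Thursday, so the first Thursday is Dec 1.
The 3rd Thursday is 2 weeks later: 1 + 14 = 15.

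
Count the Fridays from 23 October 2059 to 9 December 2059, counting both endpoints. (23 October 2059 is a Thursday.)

23 October 2059 is a Thursday; the first Friday on or after it is 24 October 2059 (1 day later).
From 24 October 2059 to 9 December 2059: 7 + 30 + 9 = 46 days (rest of October, November, December).
46 ÷ 7 = 6 full weeks with remainder 4, so 6 more Fridays after the first → 7.

7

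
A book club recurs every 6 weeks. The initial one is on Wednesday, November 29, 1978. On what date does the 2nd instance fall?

The 2nd occurrence is 1 interval after the first: 1 × 42 = 42 days after November 29, 1978.
November has 30 days — 1 day to the end of November leaves 41.
December has 31 days (10 left).
10 days into January → January 10, 1979.

January 10, 1979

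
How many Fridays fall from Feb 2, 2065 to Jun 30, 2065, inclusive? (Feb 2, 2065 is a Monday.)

21

Feb 2, 2065 is a Monday; the first Friday on or after it is Feb 6, 2065 (4 days later).
From Feb 6, 2065 to Jun 30, 2065: 22 + 31 + 30 + 31 + 30 = 144 days (rest of Feb, Mar, Apr, May, Jun).
144 ÷ 7 = 20 full weeks with remainder 4, so 20 more Fridays after the first → 21.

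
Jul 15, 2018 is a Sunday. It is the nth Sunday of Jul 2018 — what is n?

Day 15 falls in week ⌈15/7⌉ of the month.
Days 1–7 hold the 1st Sunday, 8–14 the 2nd, 15–21 the 3rd, 22–28 the 4th, 29–31 the 5th.
15 is in the range for the 3rd.

3rd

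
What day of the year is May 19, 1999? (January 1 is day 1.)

Days in months before May: 31 + 28 + 31 + 30 = 120.
Plus 19 days into May → day 139.

139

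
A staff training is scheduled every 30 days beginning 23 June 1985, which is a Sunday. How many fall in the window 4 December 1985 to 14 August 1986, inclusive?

Occurrences land 30·i days after 23 June 1985 for i = 0, 1, 2, …
4 December 1985 is 164 days after the start; 164 ÷ 30 = 5 remainder 14; since the remainder is 14, round up to i = 6. First occurrence in the window: #7 on 20 December 1985 (6×30 = 180 days in).
14 August 1986 is 417 days after the start; 417 ÷ 30 = 13 remainder 27. Last occurrence in the window: #14 on 18 July 1986.
Occurrences #7 through #14: 8 in total.

8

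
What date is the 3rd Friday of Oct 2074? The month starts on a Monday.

Oct 2074 begins on a Monday, so the first Friday is Oct 5 (4 days later).
The 3rd Friday is 2 weeks later: 5 + 14 = 19.

Oct 19, 2074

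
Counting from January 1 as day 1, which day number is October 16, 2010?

289

Days in months before October: 31 + 28 + 31 + 30 + 31 + 30 + 31 + 31 + 30 = 273.
Plus 16 days into October → day 289.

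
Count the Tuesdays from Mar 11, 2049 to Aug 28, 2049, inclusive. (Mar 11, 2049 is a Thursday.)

24

Mar 11, 2049 is a Thursday; the first Tuesday on or after it is Mar 16, 2049 (5 days later).
From Mar 16, 2049 to Aug 28, 2049: 15 + 30 + 31 + 30 + 31 + 28 = 165 days (rest of Mar, Apr, May, Jun, Jul, Aug).
165 ÷ 7 = 23 full weeks with remainder 4, so 23 more Tuesdays after the first → 24.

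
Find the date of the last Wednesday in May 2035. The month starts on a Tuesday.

May 30, 2035

May 2035 begins on a Tuesday, so the first Wednesday is May 2 (1 day later).
May 2035 has 31 days. Adding weeks: 2, 9, 16, 23, 30 — the last one ≤ 31 is the 30th.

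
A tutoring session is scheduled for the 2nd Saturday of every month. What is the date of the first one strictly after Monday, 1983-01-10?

1983-02-12

January 1983 starts on a Saturday; its first Saturday is the 1st, so the 2nd Saturday is the 8th — 1983-01-08.
That is not after 1983-01-10, so look at February 1983.
February 1983 starts on a Tuesday; its first Saturday is the 5th, so the 2nd Saturday is the 12th — 1983-02-12.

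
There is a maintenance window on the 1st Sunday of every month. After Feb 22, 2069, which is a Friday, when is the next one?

Mar 3, 2069

Feb 2069 starts on a Friday, so its 1st Sunday is Feb 3, 2069 (2 days in).
That is not after Feb 22, 2069, so look at Mar 2069.
Mar 2069 starts on a Friday, so its 1st Sunday is Mar 3, 2069 (2 days in).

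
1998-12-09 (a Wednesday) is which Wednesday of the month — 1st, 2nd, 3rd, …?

Day 9 falls in week ⌈9/7⌉ of the month.
Days 1–7 hold the 1st Wednesday, 8–14 the 2nd, 15–21 the 3rd, 22–28 the 4th, 29–31 the 5th.
9 is in the range for the 2nd.

2nd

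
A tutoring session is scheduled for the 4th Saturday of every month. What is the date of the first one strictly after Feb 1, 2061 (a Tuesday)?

Feb 26, 2061

Feb 2061 starts on a Tuesday; its first Saturday is the 5th, so the 4th Saturday is the 26th — Feb 26, 2061.
Feb 26, 2061 is after Feb 1, 2061, so that is the next one.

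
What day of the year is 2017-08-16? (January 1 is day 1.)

Days in months before August: 31 + 28 + 31 + 30 + 31 + 30 + 31 = 212.
Plus 16 days into August → day 228.

228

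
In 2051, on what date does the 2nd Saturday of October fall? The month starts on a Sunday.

2051-10-14

October 2051 begins on a Sunday, so the first Saturday is October 7 (6 days later).
The 2nd Saturday is 1 weeks later: 7 + 7 = 14.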